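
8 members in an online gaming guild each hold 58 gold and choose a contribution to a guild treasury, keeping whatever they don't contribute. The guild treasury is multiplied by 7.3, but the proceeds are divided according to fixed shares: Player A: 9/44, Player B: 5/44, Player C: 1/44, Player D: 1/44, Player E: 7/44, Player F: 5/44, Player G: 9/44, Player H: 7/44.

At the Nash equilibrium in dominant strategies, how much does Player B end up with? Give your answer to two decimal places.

Player j's private return per contributed unit is 7.3 × (j's share). Contributing is weakly dominant for j when that share is at least 1/7.3 = 0.1370, and contributing 0 is dominant otherwise.
Player A, Player E, Player G and Player H clear that bar, contributing 58 each; the remaining 4 contribute 0. Total contributed: 232.
Player B keeps 58 and receives 7.3 × 232 × 5/44 = 192.45 from the guild treasury, for a payoff of 250.45.

250.45 gold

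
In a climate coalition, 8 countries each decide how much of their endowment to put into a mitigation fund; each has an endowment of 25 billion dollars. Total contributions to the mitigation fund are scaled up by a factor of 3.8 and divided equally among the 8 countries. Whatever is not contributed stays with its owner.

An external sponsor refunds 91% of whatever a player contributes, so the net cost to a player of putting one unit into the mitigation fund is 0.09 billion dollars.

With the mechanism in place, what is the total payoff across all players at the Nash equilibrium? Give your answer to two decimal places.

942.00 billion dollars

The effective private return per unit is now (3.8/8) / 0.09 = 5.2778 > 1, so every player's dominant strategy flips to full contribution.
At the Nash equilibrium everyone contributes 25. Group total payoff = 8 × (25 × 0.91 + 3.8 × 25) = 942.00.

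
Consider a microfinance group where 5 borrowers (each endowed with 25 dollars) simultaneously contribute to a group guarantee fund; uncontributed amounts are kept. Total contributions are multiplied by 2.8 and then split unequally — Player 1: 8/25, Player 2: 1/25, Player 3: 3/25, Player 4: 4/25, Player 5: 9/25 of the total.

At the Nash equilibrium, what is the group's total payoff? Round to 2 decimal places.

Each unit j contributes comes back to j as 2.8 × (j's share), so j prefers to contribute only if that share exceeds 1/2.8 = 0.3571; otherwise keeping the unit dominates.
Player 5 alone (share 9/25) is above the threshold, contributing 25; the remaining 4 contribute 0. Total contributed: 25.
The group guarantee fund pays out 2.8 × 25 = 70.00 in total (split across the unequal shares, but the aggregate is all that matters for the group sum).
The 4 free-riders keep 25 each, adding 100. Group total = 100 + 70.00 = 170.00.

170.00 dollars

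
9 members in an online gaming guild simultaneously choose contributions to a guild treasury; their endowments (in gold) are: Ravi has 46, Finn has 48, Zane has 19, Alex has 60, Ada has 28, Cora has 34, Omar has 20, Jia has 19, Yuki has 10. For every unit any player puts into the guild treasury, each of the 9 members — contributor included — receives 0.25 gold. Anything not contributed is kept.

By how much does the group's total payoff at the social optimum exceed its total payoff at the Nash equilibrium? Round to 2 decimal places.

355.00 gold

The private return per contributed unit is 0.25 < 1 for everyone, so the Nash equilibrium is zero contribution and the group total is Σ E_j = 46 + 48 + 19 + 60 + 28 + 34 + 20 + 19 + 10 = 284.
Each contributed unit returns 2.250 to the group, so the social optimum is full contribution by everyone: group total = 2.250 × 284 = 639.00.
Efficiency loss = (2.250 − 1) × 284 = 355.00.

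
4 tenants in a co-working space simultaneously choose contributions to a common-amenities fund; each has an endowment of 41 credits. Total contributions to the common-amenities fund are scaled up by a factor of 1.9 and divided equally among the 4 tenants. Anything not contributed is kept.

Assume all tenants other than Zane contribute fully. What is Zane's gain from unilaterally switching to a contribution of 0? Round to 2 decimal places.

21.53 credits

Switching from a contribution of 41 to 0 lets Zane keep an extra 41 credits, but lowers the common-amenities fund by 41, which costs Zane their own share of that drop: 1.9/4 × 41 = 19.47.
Net gain = 41 − 19.47 = 21.53. The private return per contributed unit (0.4750) is below 1, so free-riding is indeed the best response regardless of what the others do.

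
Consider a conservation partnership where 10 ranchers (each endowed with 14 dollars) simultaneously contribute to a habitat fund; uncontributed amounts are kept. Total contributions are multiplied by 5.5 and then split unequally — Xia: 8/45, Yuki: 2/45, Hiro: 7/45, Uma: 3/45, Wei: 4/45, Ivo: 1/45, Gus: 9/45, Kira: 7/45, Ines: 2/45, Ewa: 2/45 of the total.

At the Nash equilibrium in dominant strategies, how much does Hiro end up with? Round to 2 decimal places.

Player j's private return per contributed unit is 5.5 × (j's share). Contributing is weakly dominant for j when that share is at least 1/5.5 = 0.1818, and contributing 0 is dominant otherwise.
Gus alone (share 9/45) is above the threshold, contributing 14; the remaining 9 contribute 0. Total contributed: 14.
Hiro keeps 14 and receives 5.5 × 14 × 7/45 = 11.98 from the habitat fund, for a payoff of 25.98.

25.98 dollars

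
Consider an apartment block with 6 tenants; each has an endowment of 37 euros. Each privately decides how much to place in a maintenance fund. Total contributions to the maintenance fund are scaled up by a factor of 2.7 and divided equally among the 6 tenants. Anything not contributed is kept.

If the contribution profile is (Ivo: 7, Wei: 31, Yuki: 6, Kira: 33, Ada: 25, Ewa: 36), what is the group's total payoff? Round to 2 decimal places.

456.60 euros

Total contributed: 7 + 31 + 6 + 33 + 25 + 36 = 138; total kept: 6 × 37 − 138 = 84.
The maintenance fund pays out 2.7 × 138 = 372.60 in aggregate.
Group total = 84 + 372.60 = 456.60.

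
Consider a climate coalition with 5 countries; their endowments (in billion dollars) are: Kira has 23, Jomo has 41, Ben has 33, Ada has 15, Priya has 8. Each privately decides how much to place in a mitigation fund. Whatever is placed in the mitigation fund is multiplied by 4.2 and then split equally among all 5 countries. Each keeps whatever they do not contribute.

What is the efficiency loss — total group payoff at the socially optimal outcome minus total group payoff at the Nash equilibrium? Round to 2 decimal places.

The private return per contributed unit is 4.2/5 = 0.8400 < 1 for every player regardless of endowment, so the Nash equilibrium is zero contribution and the group total is Σ E_j = 23 + 41 + 33 + 15 + 8 = 120.
Each contributed unit returns 4.200 to the group, so the social optimum is full contribution by everyone: group total = 4.200 × 120 = 504.00.
Efficiency loss = (4.200 − 1) × 120 = 384.00.

384.00 billion dollars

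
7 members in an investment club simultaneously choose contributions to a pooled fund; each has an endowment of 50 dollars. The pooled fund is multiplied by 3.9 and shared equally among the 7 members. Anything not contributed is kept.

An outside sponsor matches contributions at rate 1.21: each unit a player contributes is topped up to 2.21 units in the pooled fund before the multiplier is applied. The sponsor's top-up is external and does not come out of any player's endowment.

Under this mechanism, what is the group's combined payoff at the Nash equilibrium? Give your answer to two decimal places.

With the mechanism, a contributed unit returns 3.9 × 2.21 / 7 = 1.2313 per unit of net cost to the contributor — now above 1 — so contributing fully is weakly dominant for every player.
So the Nash equilibrium is full contribution by all 7; the group earns 3.9 × 2.21 × 350 = 3016.65.

3016.65 dollars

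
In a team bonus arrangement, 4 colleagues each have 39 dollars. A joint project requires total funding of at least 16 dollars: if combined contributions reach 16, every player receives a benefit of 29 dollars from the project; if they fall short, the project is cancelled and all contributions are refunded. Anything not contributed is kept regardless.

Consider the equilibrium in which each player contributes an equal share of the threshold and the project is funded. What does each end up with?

Equal share of the threshold: 16/4 = 4.
At this profile no one gains by cutting their contribution: any cut drops the total below 16, the project is cancelled, contributions are refunded, and the deviator ends with 39, which is less than 39 − 4 + 29 = 64. Contributing more than 4 just wastes the excess. So contributing exactly 4 is a best response.
Each player's payoff: 39 − 4 + 29 = 64.

64 dollars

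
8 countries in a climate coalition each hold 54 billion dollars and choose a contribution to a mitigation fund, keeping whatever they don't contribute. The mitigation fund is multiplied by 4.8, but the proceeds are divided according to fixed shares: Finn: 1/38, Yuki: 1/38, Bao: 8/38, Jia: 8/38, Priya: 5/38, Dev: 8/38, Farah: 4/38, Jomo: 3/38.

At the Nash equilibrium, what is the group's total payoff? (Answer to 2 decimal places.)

1047.60 billion dollars

Player j's private return per contributed unit is 4.8 × (j's share). Contributing is weakly dominant for j when that share is at least 1/4.8 = 0.2083, and contributing 0 is dominant otherwise.
Bao, Jia and Dev clear that bar, contributing 54 each; the remaining 5 contribute 0. Total contributed: 162.
The mitigation fund pays out 4.8 × 162 = 777.60 in total (split across the unequal shares, but the aggregate is all that matters for the group sum).
The 5 free-riders keep 54 each, adding 270. Group total = 270 + 777.60 = 1047.60.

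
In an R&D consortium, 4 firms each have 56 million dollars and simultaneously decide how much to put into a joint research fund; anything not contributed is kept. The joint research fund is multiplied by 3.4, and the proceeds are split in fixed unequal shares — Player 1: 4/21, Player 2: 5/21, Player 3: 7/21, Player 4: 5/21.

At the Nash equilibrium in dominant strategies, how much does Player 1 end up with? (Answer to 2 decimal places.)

92.27 million dollars

Player j's private return per contributed unit is 3.4 × (j's share). Contributing is weakly dominant for j when that share is at least 1/3.4 = 0.2941, and contributing 0 is dominant otherwise.
The only share above 0.2941 is Player 3's 7/21, contributing 56; the remaining 3 contribute 0. Total contributed: 56.
Player 1 keeps 56 and receives 3.4 × 56 × 4/21 = 36.27 from the joint research fund, for a payoff of 92.27.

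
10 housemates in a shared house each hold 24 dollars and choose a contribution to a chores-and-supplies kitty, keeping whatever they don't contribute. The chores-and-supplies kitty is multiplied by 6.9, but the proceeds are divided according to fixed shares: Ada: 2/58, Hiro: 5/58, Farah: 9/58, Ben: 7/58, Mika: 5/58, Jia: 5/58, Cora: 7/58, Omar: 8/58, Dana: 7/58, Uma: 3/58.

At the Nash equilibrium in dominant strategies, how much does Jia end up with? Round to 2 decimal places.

38.28 dollars

For player j, contributing a unit is worthwhile iff 6.9 × (j's share) ≥ 1, i.e. iff j's share is at least 0.1449.
Only Farah (9/58) clears that bar, contributing 24; the remaining 9 contribute 0. Total contributed: 24.
Jia keeps 24 and receives 6.9 × 24 × 5/58 = 14.28 from the chores-and-supplies kitty, for a payoff of 38.28.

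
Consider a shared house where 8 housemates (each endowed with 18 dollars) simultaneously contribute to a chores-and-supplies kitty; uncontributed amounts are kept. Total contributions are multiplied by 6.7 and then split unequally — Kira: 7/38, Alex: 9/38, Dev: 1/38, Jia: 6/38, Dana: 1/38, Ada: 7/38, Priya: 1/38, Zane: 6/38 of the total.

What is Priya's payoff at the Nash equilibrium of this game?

Each unit j contributes comes back to j as 6.7 × (j's share), so j prefers to contribute only if that share exceeds 1/6.7 = 0.1493; otherwise keeping the unit dominates.
Kira, Alex, Jia, Ada and Zane clear that bar, contributing 18 each; the remaining 3 contribute 0. Total contributed: 90.
Priya keeps 18 and receives 6.7 × 90 × 1/38 = 15.87 from the chores-and-supplies kitty, for a payoff of 33.87.

33.87 dollars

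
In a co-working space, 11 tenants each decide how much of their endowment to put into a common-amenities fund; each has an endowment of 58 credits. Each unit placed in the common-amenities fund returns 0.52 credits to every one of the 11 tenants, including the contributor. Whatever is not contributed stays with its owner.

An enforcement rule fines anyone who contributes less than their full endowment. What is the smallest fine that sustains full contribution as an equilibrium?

27.84 credits

Given the others contribute fully, the best deviation is to contribute 0 (any partial contribution still incurs the fine and gives up units whose private return 0.52 is below 1).
Deviating from 58 to 0 saves 58 credits but forfeits the deviator's share of the drop in the common-amenities fund: 0.52 × 58 = 30.16.
So the deviation gain is 58 − 30.16 = 27.84, and the fine must be at least 27.84 credits to wipe it out.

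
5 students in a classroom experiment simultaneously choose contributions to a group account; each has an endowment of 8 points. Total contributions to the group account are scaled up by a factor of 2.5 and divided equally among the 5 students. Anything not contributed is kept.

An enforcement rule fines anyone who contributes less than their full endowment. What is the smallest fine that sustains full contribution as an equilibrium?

Given the others contribute fully, the best deviation is to contribute 0 (any partial contribution still incurs the fine and gives up units whose private return 0.5000 is below 1).
Deviating from 8 to 0 saves 8 points but forfeits the deviator's share of the drop in the group account: 2.5/5 × 8 = 4.00.
So the deviation gain is 8 − 4.00 = 4.00, and the fine must be at least 4.00 points to wipe it out.

4.00 points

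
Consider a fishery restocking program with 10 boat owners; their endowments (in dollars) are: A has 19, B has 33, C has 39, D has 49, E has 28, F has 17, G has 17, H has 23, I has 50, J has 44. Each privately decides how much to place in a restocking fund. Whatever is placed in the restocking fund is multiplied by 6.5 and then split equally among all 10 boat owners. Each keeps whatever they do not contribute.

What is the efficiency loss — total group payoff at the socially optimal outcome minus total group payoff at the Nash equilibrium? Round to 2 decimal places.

The private return per contributed unit is 6.5/10 = 0.6500 < 1 for every player regardless of endowment, so the Nash equilibrium is zero contribution and the group total is Σ E_j = 19 + 33 + 39 + 49 + 28 + 17 + 17 + 23 + 50 + 44 = 319.
Each contributed unit returns 6.500 to the group, so the social optimum is full contribution by everyone: group total = 6.500 × 319 = 2073.50.
Efficiency loss = (6.500 − 1) × 319 = 1754.50.

1754.50 dollars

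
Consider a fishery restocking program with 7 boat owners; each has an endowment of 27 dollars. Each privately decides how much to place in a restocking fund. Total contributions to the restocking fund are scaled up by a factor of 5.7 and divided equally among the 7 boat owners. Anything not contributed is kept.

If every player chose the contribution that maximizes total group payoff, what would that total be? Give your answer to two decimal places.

Each contributed unit returns 5.700 to the group as a whole (0.8143 to each of 7 players), which exceeds 1, so the social optimum is full contribution: group total = 5.700 × 189 = 1077.30.

1077.30 dollars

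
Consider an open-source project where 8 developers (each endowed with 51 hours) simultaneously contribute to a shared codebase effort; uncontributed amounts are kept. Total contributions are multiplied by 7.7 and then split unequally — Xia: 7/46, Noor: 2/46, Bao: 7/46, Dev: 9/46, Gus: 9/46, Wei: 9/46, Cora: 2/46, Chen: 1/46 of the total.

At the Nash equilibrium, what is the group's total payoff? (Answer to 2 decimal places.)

2116.50 hours

A player with share s gets back 7.7·s per unit contributed, so full contribution is dominant for anyone with s > 1/7.7 = 0.1299 and zero contribution is dominant for anyone below.
Xia, Bao, Dev, Gus and Wei are above the threshold, contributing 51 each; the remaining 3 contribute 0. Total contributed: 255.
The shared codebase effort pays out 7.7 × 255 = 1963.50 in total (split across the unequal shares, but the aggregate is all that matters for the group sum).
The 3 free-riders keep 51 each, adding 153. Group total = 153 + 1963.50 = 2116.50.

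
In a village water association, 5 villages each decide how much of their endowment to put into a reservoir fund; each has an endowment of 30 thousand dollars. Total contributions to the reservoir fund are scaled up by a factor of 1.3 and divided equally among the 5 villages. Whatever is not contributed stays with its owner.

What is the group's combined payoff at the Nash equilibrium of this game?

Each contributed unit returns 1.3/5 = 0.2600 to its contributor — below 1 — so contributing 0 is dominant for every player. At the Nash equilibrium everyone keeps their 30, and the group total is 5 × 30 = 150.

150.00 thousand dollars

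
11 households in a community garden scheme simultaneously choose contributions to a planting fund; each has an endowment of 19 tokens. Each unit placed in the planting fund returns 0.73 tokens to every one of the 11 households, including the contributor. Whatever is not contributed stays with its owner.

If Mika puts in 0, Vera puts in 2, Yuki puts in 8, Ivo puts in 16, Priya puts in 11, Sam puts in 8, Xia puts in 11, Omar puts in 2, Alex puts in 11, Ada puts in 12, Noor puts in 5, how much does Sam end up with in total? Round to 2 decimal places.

73.78 tokens

Total contributed: 0 + 2 + 8 + 16 + 11 + 8 + 11 + 2 + 11 + 12 + 5 = 86.
Each receives 0.73 × 86 = 62.78 from the planting fund.
Sam keeps 19 − 8 = 11, so Sam's payoff is 11 + 62.78 = 73.78.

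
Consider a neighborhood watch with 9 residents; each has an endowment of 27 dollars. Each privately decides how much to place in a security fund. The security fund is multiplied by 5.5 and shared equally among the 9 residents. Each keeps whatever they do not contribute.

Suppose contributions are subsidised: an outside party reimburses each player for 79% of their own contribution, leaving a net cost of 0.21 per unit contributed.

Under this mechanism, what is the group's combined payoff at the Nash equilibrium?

Under the mechanism each unit contributed yields (5.5/9) / 0.21 = 2.9101 back to its contributor per unit of net cost, which exceeds 1, making full contribution the dominant choice for everyone.
So the Nash equilibrium is full contribution by all 9; the group earns 9 × (27 × 0.79 + 5.5 × 27) = 1528.47.

1528.47 dollars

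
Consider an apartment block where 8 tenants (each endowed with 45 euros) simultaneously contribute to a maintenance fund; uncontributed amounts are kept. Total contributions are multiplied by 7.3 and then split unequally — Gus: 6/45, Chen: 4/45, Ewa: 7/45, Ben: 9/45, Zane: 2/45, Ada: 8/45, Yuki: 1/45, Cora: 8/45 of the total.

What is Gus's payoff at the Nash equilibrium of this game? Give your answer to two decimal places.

220.20 euros

For player j, contributing a unit is worthwhile iff 7.3 × (j's share) ≥ 1, i.e. iff j's share is at least 0.1370.
Ewa, Ben, Ada and Cora clear that bar, contributing 45 each; the remaining 4 contribute 0. Total contributed: 180.
Gus keeps 45 and receives 7.3 × 180 × 6/45 = 175.20 from the maintenance fund, for a payoff of 220.20.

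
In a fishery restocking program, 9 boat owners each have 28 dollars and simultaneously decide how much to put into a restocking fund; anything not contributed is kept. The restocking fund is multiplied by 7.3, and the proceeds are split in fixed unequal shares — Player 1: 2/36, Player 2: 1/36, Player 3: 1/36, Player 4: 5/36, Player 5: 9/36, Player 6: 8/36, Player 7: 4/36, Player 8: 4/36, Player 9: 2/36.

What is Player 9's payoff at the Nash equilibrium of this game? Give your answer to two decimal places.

62.07 dollars

A player with share s gets back 7.3·s per unit contributed, so full contribution is dominant for anyone with s > 1/7.3 = 0.1370 and zero contribution is dominant for anyone below.
The shares above 0.1370 belong to Player 4, Player 5 and Player 6, contributing 28 each; the remaining 6 contribute 0. Total contributed: 84.
Player 9 keeps 28 and receives 7.3 × 84 × 2/36 = 34.07 from the restocking fund, for a payoff of 62.07.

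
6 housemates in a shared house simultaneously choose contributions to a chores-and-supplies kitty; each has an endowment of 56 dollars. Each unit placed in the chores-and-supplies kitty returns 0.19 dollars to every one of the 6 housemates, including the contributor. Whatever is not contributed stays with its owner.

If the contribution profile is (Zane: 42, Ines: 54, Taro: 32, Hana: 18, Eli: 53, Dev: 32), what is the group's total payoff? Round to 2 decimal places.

368.34 dollars

Total contributed: 42 + 54 + 32 + 18 + 53 + 32 = 231; total kept: 6 × 56 − 231 = 105.
The chores-and-supplies kitty pays out 0.19 × 6 × 231 = 263.34 in aggregate.
Group total = 105 + 263.34 = 368.34.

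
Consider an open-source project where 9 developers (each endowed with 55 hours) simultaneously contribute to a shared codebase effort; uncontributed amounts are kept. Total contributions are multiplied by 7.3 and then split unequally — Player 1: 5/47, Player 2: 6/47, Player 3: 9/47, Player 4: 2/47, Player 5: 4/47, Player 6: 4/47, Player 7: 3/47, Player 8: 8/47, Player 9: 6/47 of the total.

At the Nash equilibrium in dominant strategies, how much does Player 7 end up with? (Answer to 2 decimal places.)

106.26 hours

Player j's private return per contributed unit is 7.3 × (j's share). Contributing is weakly dominant for j when that share is at least 1/7.3 = 0.1370, and contributing 0 is dominant otherwise.
Player 3 and Player 8 clear that bar, contributing 55 each; the remaining 7 contribute 0. Total contributed: 110.
Player 7 keeps 55 and receives 7.3 × 110 × 3/47 = 51.26 from the shared codebase effort, for a payoff of 106.26.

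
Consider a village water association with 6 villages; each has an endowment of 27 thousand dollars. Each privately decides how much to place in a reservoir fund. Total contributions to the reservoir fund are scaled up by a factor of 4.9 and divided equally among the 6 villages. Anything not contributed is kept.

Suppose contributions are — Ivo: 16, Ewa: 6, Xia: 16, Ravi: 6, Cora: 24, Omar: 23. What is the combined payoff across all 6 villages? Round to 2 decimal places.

Total contributed: 16 + 6 + 16 + 6 + 24 + 23 = 91; total kept: 6 × 27 − 91 = 71.
The reservoir fund pays out 4.9 × 91 = 445.90 in aggregate.
Group total = 71 + 445.90 = 516.90.

516.90 thousand dollars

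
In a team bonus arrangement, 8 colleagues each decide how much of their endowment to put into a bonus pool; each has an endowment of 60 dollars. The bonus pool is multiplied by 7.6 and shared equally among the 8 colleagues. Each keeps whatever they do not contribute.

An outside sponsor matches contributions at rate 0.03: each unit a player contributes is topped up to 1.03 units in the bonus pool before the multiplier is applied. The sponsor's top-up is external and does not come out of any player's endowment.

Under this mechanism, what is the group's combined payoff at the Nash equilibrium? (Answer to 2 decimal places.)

Even with the mechanism, each unit contributed returns only 7.6 × 1.03 / 8 = 0.9785 per unit of net cost, so contributing nothing is still dominant.
At the Nash equilibrium no one contributes; group total payoff = 8 × 60 = 480.

480.00 dollars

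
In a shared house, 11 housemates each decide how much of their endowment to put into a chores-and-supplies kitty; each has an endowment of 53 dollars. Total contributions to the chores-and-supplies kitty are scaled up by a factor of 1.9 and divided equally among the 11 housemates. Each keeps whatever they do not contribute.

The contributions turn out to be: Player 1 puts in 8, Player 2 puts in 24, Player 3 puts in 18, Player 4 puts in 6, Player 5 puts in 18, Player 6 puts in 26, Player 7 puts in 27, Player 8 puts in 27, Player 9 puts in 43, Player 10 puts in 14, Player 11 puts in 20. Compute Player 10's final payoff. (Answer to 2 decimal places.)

Total contributed: 8 + 24 + 18 + 6 + 18 + 26 + 27 + 27 + 43 + 14 + 20 = 231.
Each receives 1.9 × 231 / 11 = 39.90 from the chores-and-supplies kitty.
Player 10 keeps 53 − 14 = 39, so Player 10's payoff is 39 + 39.90 = 78.90.

78.90 dollars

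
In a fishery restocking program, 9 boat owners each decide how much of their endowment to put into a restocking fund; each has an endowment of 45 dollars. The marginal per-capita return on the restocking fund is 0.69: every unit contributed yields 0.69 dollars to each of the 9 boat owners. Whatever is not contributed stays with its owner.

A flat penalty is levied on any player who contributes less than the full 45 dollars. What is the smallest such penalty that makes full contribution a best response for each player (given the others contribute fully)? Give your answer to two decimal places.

13.95 dollars

Given the others contribute fully, the best deviation is to contribute 0 (any partial contribution still incurs the fine and gives up units whose private return 0.69 is below 1).
Deviating from 45 to 0 saves 45 dollars but forfeits the deviator's share of the drop in the restocking fund: 0.69 × 45 = 31.05.
So the deviation gain is 45 − 31.05 = 13.95, and the fine must be at least 13.95 dollars to wipe it out.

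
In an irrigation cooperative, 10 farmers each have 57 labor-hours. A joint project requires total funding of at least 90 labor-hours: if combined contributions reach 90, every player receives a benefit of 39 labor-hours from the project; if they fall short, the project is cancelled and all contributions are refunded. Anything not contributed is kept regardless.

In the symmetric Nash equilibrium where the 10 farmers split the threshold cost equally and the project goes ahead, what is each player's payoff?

87 labor-hours

Equal share of the threshold: 90/10 = 9.
At this profile no one gains by cutting their contribution: any cut drops the total below 90, the project is cancelled, contributions are refunded, and the deviator ends with 57, which is less than 57 − 9 + 39 = 87. Contributing more than 9 just wastes the excess. So contributing exactly 9 is a best response.
Each player's payoff: 57 − 9 + 39 = 87.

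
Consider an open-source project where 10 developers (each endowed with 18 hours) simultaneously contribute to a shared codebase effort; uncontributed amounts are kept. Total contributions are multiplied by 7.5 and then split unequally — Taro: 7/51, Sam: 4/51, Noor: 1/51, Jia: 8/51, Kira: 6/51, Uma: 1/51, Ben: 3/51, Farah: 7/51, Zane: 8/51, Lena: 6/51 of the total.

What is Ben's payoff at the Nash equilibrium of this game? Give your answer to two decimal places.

A player with share s gets back 7.5·s per unit contributed, so full contribution is dominant for anyone with s > 1/7.5 = 0.1333 and zero contribution is dominant for anyone below.
Taro, Jia, Farah and Zane clear that bar, contributing 18 each; the remaining 6 contribute 0. Total contributed: 72.
Ben keeps 18 and receives 7.5 × 72 × 3/51 = 31.76 from the shared codebase effort, for a payoff of 49.76.

49.76 hours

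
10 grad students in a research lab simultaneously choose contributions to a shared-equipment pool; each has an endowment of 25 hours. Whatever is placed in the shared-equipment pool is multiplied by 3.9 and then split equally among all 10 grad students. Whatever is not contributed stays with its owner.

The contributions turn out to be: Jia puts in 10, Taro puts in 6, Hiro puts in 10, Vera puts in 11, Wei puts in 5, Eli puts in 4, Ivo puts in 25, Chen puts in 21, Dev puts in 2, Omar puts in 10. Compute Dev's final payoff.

63.56 hours

Total contributed: 10 + 6 + 10 + 11 + 5 + 4 + 25 + 21 + 2 + 10 = 104.
Each receives 3.9 × 104 / 10 = 40.56 from the shared-equipment pool.
Dev keeps 25 − 2 = 23, so Dev's payoff is 23 + 40.56 = 63.56.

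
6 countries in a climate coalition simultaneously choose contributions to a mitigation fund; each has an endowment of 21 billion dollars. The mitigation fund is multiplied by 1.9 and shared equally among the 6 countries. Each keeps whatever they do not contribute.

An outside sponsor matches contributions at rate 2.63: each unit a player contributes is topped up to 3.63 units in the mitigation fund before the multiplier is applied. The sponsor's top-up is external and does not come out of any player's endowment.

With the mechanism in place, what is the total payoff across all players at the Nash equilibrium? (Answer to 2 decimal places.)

Under the mechanism each unit contributed yields 1.9 × 3.63 / 6 = 1.1495 back to its contributor per unit of net cost, which exceeds 1, making full contribution the dominant choice for everyone.
So the Nash equilibrium is full contribution by all 6; the group earns 1.9 × 3.63 × 126 = 869.02.

869.02 billion dollars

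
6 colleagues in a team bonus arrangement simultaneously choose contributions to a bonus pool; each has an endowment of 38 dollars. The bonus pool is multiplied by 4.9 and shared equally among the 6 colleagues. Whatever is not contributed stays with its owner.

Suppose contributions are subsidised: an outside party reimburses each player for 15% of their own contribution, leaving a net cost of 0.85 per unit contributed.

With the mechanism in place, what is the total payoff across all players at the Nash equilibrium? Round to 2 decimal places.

228.00 dollars

The effective private return is (4.9/6) / 0.85 = 0.9608, which is still under 1, so the mechanism doesn't change anyone's dominant strategy: zero contribution.
At the Nash equilibrium no one contributes; group total payoff = 6 × 38 = 228.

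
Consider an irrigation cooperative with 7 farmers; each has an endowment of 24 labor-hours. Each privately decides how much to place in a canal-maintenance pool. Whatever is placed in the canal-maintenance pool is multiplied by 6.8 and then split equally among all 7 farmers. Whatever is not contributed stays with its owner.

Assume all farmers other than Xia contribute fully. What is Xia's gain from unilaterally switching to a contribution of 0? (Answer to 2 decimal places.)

0.69 labor-hours

Switching from a contribution of 24 to 0 lets Xia keep an extra 24 labor-hours, but lowers the canal-maintenance pool by 24, which costs Xia their own share of that drop: 6.8/7 × 24 = 23.31.
Net gain = 24 − 23.31 = 0.69. The private return per contributed unit (0.9714) is below 1, so free-riding is indeed the best response regardless of what the others do.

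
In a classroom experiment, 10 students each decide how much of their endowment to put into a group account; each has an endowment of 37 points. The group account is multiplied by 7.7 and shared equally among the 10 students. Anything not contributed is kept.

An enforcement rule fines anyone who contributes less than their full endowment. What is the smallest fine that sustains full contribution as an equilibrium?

8.51 points

Given the others contribute fully, the best deviation is to contribute 0 (any partial contribution still incurs the fine and gives up units whose private return 0.7700 is below 1).
Deviating from 37 to 0 saves 37 points but forfeits the deviator's share of the drop in the group account: 7.7/10 × 37 = 28.49.
So the deviation gain is 37 − 28.49 = 8.51, and the fine must be at least 8.51 points to wipe it out.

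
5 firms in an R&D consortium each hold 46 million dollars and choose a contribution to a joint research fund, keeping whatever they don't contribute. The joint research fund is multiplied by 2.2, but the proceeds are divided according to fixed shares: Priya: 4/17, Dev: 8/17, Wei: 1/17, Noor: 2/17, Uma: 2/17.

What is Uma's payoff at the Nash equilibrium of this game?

Player j's private return per contributed unit is 2.2 × (j's share). Contributing is weakly dominant for j when that share is at least 1/2.2 = 0.4545, and contributing 0 is dominant otherwise.
Only Dev (8/17) clears that bar, contributing 46; the remaining 4 contribute 0. Total contributed: 46.
Uma keeps 46 and receives 2.2 × 46 × 2/17 = 11.91 from the joint research fund, for a payoff of 57.91.

57.91 million dollars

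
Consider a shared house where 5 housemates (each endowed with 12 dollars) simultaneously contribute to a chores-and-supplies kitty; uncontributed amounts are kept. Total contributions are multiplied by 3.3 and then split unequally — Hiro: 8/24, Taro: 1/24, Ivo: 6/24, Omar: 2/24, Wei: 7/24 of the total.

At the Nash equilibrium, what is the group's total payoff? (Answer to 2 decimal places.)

87.60 dollars

For player j, contributing a unit is worthwhile iff 3.3 × (j's share) ≥ 1, i.e. iff j's share is at least 0.3030.
Hiro alone (share 8/24) is above the threshold, contributing 12; the remaining 4 contribute 0. Total contributed: 12.
The chores-and-supplies kitty pays out 3.3 × 12 = 39.60 in total (split across the unequal shares, but the aggregate is all that matters for the group sum).
The 4 free-riders keep 12 each, adding 48. Group total = 48 + 39.60 = 87.60.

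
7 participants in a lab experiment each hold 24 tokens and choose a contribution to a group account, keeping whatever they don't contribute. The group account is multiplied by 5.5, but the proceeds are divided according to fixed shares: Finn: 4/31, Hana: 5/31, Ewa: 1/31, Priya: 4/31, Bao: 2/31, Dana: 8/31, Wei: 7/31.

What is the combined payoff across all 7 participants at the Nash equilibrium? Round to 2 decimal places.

384.00 tokens

A player with share s gets back 5.5·s per unit contributed, so full contribution is dominant for anyone with s > 1/5.5 = 0.1818 and zero contribution is dominant for anyone below.
Dana and Wei clear that bar, contributing 24 each; the remaining 5 contribute 0. Total contributed: 48.
The group account pays out 5.5 × 48 = 264.00 in total (split across the unequal shares, but the aggregate is all that matters for the group sum).
The 5 free-riders keep 24 each, adding 120. Group total = 120 + 264.00 = 384.00.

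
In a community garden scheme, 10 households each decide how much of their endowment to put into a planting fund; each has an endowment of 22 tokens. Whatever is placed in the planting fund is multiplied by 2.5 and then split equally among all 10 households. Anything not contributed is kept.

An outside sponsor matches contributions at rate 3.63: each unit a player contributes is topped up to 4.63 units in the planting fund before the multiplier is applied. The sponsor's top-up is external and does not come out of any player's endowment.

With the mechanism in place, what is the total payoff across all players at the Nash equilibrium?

The effective private return per unit is now 2.5 × 4.63 / 10 = 1.1575 > 1, so every player's dominant strategy flips to full contribution.
So the Nash equilibrium is full contribution by all 10; the group earns 2.5 × 4.63 × 220 = 2546.50.

2546.50 tokens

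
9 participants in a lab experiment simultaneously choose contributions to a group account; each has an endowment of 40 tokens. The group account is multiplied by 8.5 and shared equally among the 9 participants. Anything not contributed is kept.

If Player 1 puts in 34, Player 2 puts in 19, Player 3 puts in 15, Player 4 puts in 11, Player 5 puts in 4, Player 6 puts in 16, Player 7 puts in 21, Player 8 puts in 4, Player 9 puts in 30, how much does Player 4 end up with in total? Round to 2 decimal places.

Total contributed: 34 + 19 + 15 + 11 + 4 + 16 + 21 + 4 + 30 = 154.
Each receives 8.5 × 154 / 9 = 145.44 from the group account.
Player 4 keeps 40 − 11 = 29, so Player 4's payoff is 29 + 145.44 = 174.44.

174.44 tokens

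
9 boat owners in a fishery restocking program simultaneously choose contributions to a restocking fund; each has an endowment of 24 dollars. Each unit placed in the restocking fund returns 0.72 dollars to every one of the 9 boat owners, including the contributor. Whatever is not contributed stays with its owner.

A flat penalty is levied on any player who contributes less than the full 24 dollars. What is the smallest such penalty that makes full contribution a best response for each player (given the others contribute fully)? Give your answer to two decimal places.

6.72 dollars

Given the others contribute fully, the best deviation is to contribute 0 (any partial contribution still incurs the fine and gives up units whose private return 0.72 is below 1).
Deviating from 24 to 0 saves 24 dollars but forfeits the deviator's share of the drop in the restocking fund: 0.72 × 24 = 17.28.
So the deviation gain is 24 − 17.28 = 6.72, and the fine must be at least 6.72 dollars to wipe it out.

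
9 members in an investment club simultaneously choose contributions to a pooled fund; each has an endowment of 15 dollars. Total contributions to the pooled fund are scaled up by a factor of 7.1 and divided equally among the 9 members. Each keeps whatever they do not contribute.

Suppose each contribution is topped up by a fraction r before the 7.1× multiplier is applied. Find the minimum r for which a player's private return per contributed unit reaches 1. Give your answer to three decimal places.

0.268

With matching at rate r, one contributed unit becomes (1 + r) in the pooled fund and returns 7.1 × (1 + r) / 9 to the contributor.
Setting this equal to 1: 1 + r = 9/7.1 = 1.2676.
So the minimum matching rate is r = 1.2676 − 1 = 0.268.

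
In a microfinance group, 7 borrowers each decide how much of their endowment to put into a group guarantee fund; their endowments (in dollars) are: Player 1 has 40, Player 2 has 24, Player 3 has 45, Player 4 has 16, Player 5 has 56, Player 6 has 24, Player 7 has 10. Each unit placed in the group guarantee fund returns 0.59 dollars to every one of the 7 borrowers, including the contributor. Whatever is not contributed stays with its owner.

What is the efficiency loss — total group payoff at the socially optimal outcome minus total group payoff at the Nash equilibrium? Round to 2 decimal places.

The private return per contributed unit is 0.59 < 1 for everyone, so the Nash equilibrium is zero contribution and the group total is Σ E_j = 40 + 24 + 45 + 16 + 56 + 24 + 10 = 215.
Each contributed unit returns 4.130 to the group, so the social optimum is full contribution by everyone: group total = 4.130 × 215 = 887.95.
Efficiency loss = (4.130 − 1) × 215 = 672.95.

672.95 dollars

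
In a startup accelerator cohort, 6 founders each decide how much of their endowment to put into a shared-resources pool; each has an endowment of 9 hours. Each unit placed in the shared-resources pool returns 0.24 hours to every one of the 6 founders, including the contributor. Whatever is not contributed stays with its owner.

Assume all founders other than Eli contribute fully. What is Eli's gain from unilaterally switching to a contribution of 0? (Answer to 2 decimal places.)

6.84 hours

Switching from a contribution of 9 to 0 lets Eli keep an extra 9 hours, but lowers the shared-resources pool by 9, which costs Eli their own share of that drop: 0.24 × 9 = 2.16.
Net gain = 9 − 2.16 = 6.84. The private return per contributed unit (0.24) is below 1, so free-riding is indeed the best response regardless of what the others do.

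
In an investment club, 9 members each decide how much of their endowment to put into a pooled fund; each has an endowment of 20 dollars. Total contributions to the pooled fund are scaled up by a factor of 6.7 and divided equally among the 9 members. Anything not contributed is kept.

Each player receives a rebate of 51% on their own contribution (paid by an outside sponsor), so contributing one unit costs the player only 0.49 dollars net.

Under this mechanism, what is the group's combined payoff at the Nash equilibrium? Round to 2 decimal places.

Under the mechanism each unit contributed yields (6.7/9) / 0.49 = 1.5193 back to its contributor per unit of net cost, which exceeds 1, making full contribution the dominant choice for everyone.
So the Nash equilibrium is full contribution by all 9; the group earns 9 × (20 × 0.51 + 6.7 × 20) = 1297.80.

1297.80 dollars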